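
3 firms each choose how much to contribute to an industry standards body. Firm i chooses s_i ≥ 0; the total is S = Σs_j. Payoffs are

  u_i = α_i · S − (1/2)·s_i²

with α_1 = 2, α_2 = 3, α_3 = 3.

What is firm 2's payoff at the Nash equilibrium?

Firm i's FOC: ∂u_i/∂s_i = α_i − s_i = 0, so s_i* = α_i.
NE contributions = (2, 3, 3); S = 8.
u_2 = α_2·S − ½·(s_2)² = 3·8 − ½·3² = 19.5.

19.5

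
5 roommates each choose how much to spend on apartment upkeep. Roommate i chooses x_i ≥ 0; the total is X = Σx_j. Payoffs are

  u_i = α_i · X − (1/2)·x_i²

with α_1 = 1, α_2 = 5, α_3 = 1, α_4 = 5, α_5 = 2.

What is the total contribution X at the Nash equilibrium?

14

Roommate i's FOC: ∂u_i/∂x_i = α_i − x_i = 0, so x_i* = α_i.
NE contributions = (1, 5, 1, 5, 2); X = 14.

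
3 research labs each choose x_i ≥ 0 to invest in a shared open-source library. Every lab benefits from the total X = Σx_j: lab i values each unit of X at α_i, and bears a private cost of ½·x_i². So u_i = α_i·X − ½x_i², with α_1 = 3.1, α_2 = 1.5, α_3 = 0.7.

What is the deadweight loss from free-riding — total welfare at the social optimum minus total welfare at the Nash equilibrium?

20.22

Lab i's FOC: ∂u_i/∂x_i = α_i − x_i = 0, so x_i* = α_i.
NE contributions = (3.1, 1.5, 0.7); X = 5.3.
W^NE = (Σα)·X − ½Σα_i² = 5.3² − ½·12.35 = 21.915.
Planner sets x_i = Σα_j = 5.3 for every i, so X^SO = 3·5.3 = 15.9.
W^SO = (Σα)·X^SO − ½·3·(Σα)² = (3/2)·5.3² = 42.135.
Deadweight loss = W^SO − W^NE = 20.22.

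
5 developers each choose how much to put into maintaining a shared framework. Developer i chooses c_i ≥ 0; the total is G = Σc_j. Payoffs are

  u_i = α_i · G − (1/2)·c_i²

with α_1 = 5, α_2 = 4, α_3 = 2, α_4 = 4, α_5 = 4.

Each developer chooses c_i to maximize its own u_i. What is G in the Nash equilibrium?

19

Developer i's FOC: ∂u_i/∂c_i = α_i − c_i = 0, so c_i* = α_i.
NE contributions = (5, 4, 2, 4, 4); G = 19.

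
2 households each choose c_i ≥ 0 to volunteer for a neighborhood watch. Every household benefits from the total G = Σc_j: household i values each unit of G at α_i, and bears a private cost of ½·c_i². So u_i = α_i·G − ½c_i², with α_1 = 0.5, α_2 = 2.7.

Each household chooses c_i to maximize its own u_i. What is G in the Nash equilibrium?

Household i's FOC: ∂u_i/∂c_i = α_i − c_i = 0, so c_i* = α_i.
NE contributions = (0.5, 2.7); G = 3.2.

3.2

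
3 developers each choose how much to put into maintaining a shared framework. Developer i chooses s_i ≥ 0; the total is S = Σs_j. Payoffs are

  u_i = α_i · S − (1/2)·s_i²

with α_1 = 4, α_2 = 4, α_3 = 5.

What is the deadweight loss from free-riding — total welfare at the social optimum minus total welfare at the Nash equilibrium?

113

Developer i's FOC: ∂u_i/∂s_i = α_i − s_i = 0, so s_i* = α_i.
NE contributions = (4, 4, 5); S = 13.
W^NE = (Σα)·S − ½Σα_i² = 13² − ½·57 = 140.5.
Planner sets s_i = Σα_j = 13 for every i, so S^SO = 3·13 = 39.
W^SO = (Σα)·S^SO − ½·3·(Σα)² = (3/2)·13² = 253.5.
Deadweight loss = W^SO − W^NE = 113.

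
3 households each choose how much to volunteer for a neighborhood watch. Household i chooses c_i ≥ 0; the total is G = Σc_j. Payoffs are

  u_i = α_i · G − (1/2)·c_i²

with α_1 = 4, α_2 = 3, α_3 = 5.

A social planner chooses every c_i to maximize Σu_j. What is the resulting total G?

Planner FOC: ∂(Σu_j)/∂c_i = (Σα_j) − c_i = 0, so c_i^SO = Σα_j = 12 for every i; G^SO = 36.

36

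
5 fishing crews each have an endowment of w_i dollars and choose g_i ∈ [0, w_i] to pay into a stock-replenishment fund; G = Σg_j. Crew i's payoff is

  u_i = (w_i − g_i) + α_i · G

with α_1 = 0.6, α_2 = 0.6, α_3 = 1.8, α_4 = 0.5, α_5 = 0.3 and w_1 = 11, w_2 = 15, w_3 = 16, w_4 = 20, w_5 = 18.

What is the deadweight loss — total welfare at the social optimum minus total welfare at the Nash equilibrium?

∂u_i/∂g_i = α_i − 1, so crew i contributes w_i if α_i > 1, else 0.
α_i > 1 for i ∈ {3}; NE contributions (0, 0, 16, 0, 0), G = 16.
W^NE = Σw_i − G^NE + (Σα_i)·G^NE = 80 + 2.8·16 = 124.8.
Planner: ∂(Σu_j)/∂g_i = Σα_j − 1 = 2.8 > 0, so everyone contributes w_i; G^SO = 80, W^SO = 80 + 2.8·80 = 304.
Deadweight loss = 179.2.

179.2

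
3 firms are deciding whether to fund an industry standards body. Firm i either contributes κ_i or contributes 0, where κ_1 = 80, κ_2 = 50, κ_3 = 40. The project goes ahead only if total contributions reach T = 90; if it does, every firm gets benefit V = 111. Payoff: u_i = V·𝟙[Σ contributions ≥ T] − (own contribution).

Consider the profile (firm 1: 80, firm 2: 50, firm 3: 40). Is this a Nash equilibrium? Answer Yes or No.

Total = 170 ≥ 90: provided.
Firm 1 (pledges 80, payoff 31): dropping to 0 → total 90, payoff 111. Profitable deviation.

No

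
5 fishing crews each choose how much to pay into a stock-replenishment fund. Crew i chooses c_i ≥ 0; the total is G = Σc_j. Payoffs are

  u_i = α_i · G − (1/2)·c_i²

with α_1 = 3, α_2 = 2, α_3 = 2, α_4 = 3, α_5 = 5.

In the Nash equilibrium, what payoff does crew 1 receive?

Crew i's FOC: ∂u_i/∂c_i = α_i − c_i = 0, so c_i* = α_i.
NE contributions = (3, 2, 2, 3, 5); G = 15.
u_1 = α_1·G − ½·(c_1)² = 3·15 − ½·3² = 40.5.

40.5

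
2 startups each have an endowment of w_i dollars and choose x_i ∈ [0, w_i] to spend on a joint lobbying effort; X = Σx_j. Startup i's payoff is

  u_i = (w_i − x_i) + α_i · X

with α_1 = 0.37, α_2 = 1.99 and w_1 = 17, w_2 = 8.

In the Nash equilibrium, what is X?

∂u_i/∂x_i = α_i − 1, so startup i contributes w_i if α_i > 1, else 0.
α_i > 1 for i ∈ {2}; NE contributions (0, 8), X = 8.

8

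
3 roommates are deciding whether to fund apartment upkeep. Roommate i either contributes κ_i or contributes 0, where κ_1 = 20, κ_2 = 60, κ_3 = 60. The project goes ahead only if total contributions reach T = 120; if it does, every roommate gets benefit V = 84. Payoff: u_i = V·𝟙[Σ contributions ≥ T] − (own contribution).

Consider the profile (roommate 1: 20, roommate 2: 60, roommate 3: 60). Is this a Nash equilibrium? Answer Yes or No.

Total = 140 ≥ 120: provided.
Roommate 1 (pledges 20, payoff 64): dropping to 0 → total 120, payoff 84. Profitable deviation.

No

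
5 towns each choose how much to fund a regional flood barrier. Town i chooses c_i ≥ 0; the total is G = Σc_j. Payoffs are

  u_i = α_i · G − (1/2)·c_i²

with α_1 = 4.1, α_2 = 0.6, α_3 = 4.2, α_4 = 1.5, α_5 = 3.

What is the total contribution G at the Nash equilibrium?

13.4

Town i's FOC: ∂u_i/∂c_i = α_i − c_i = 0, so c_i* = α_i.
NE contributions = (4.1, 0.6, 4.2, 1.5, 3); G = 13.4.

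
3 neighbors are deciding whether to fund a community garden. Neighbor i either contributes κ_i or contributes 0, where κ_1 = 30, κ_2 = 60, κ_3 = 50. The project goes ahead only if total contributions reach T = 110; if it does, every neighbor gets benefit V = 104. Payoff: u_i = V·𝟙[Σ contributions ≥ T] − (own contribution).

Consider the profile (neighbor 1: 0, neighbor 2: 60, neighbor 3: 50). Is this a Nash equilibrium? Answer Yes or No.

Yes

Total = 110 ≥ 110: provided.
Neighbor 1 (pledges 0, payoff 104): pledging 30 → total 140, payoff 74. No gain.
Neighbor 2 (pledges 60, payoff 44): dropping to 0 → total 50, payoff 0. No gain.
Neighbor 3 (pledges 50, payoff 54): dropping to 0 → total 60, payoff 0. No gain.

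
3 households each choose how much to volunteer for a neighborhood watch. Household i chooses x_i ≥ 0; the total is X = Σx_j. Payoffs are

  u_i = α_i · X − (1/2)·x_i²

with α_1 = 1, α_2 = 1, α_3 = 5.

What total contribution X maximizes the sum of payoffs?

Planner FOC: ∂(Σu_j)/∂x_i = (Σα_j) − x_i = 0, so x_i^SO = Σα_j = 7 for every i; X^SO = 21.

21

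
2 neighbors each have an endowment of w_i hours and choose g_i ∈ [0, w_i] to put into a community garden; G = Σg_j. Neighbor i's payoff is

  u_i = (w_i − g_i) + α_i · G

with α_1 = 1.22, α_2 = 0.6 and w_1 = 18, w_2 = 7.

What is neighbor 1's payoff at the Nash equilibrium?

21.96

∂u_i/∂g_i = α_i − 1, so neighbor i contributes w_i if α_i > 1, else 0.
α_i > 1 for i ∈ {1}; NE contributions (18, 0), G = 18.
u_1 = (18 − 18) + 1.22·18 = 21.96.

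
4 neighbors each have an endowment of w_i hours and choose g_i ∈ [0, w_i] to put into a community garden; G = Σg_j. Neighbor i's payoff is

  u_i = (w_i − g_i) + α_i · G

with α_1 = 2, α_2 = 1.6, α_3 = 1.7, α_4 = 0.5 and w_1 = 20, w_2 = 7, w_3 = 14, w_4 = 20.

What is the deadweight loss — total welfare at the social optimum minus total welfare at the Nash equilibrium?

∂u_i/∂g_i = α_i − 1, so neighbor i contributes w_i if α_i > 1, else 0.
α_i > 1 for i ∈ {1, 2, 3}; NE contributions (20, 7, 14, 0), G = 41.
W^NE = Σw_i − G^NE + (Σα_i)·G^NE = 61 + 4.8·41 = 257.8.
Planner: ∂(Σu_j)/∂g_i = Σα_j − 1 = 4.8 > 0, so everyone contributes w_i; G^SO = 61, W^SO = 61 + 4.8·61 = 353.8.
Deadweight loss = 96.

96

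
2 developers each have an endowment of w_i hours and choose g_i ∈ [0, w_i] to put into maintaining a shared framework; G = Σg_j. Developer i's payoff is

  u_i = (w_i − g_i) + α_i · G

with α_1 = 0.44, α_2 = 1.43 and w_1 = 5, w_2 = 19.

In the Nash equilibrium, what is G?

∂u_i/∂g_i = α_i − 1, so developer i contributes w_i if α_i > 1, else 0.
α_i > 1 for i ∈ {2}; NE contributions (0, 19), G = 19.

19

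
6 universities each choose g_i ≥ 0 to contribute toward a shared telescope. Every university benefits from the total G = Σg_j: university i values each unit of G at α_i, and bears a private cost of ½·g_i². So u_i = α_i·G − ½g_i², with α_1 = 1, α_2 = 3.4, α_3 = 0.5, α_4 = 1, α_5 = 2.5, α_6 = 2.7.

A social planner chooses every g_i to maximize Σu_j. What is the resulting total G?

66.6

Planner FOC: ∂(Σu_j)/∂g_i = (Σα_j) − g_i = 0, so g_i^SO = Σα_j = 11.1 for every i; G^SO = 66.6.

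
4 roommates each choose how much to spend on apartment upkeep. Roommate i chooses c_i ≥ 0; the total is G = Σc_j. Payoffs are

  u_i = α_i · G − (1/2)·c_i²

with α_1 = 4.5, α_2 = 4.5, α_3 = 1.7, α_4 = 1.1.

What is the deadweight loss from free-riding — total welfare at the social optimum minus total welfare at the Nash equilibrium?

161.54

Roommate i's FOC: ∂u_i/∂c_i = α_i − c_i = 0, so c_i* = α_i.
NE contributions = (4.5, 4.5, 1.7, 1.1); G = 11.8.
W^NE = (Σα)·G − ½Σα_i² = 11.8² − ½·44.6 = 116.94.
Planner sets c_i = Σα_j = 11.8 for every i, so G^SO = 4·11.8 = 47.2.
W^SO = (Σα)·G^SO − ½·4·(Σα)² = (4/2)·11.8² = 278.48.
Deadweight loss = W^SO − W^NE = 161.54.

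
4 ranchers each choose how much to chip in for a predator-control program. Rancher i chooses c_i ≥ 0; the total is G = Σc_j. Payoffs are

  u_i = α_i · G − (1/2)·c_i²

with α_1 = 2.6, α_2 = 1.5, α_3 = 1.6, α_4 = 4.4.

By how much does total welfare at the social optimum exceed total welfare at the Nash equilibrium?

Rancher i's FOC: ∂u_i/∂c_i = α_i − c_i = 0, so c_i* = α_i.
NE contributions = (2.6, 1.5, 1.6, 4.4); G = 10.1.
W^NE = (Σα)·G − ½Σα_i² = 10.1² − ½·30.93 = 86.545.
Planner sets c_i = Σα_j = 10.1 for every i, so G^SO = 4·10.1 = 40.4.
W^SO = (Σα)·G^SO − ½·4·(Σα)² = (4/2)·10.1² = 204.02.
Deadweight loss = W^SO − W^NE = 117.475.

117.475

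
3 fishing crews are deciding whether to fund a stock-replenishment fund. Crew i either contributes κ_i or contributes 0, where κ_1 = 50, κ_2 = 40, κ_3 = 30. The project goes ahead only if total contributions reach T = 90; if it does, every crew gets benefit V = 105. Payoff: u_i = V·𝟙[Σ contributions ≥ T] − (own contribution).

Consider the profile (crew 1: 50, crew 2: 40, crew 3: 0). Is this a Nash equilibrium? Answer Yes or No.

Yes

Total = 90 ≥ 90: provided.
Crew 1 (pledges 50, payoff 55): dropping to 0 → total 40, payoff 0. No gain.
Crew 2 (pledges 40, payoff 65): dropping to 0 → total 50, payoff 0. No gain.
Crew 3 (pledges 0, payoff 105): pledging 30 → total 120, payoff 75. No gain.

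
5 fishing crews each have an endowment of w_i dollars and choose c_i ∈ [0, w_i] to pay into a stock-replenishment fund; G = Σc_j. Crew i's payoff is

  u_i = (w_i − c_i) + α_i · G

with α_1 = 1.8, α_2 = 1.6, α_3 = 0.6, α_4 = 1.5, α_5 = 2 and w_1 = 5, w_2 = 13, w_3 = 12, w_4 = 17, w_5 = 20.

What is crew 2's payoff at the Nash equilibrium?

∂u_i/∂c_i = α_i − 1, so crew i contributes w_i if α_i > 1, else 0.
α_i > 1 for i ∈ {1, 2, 4, 5}; NE contributions (5, 13, 0, 17, 20), G = 55.
u_2 = (13 − 13) + 1.6·55 = 88.

88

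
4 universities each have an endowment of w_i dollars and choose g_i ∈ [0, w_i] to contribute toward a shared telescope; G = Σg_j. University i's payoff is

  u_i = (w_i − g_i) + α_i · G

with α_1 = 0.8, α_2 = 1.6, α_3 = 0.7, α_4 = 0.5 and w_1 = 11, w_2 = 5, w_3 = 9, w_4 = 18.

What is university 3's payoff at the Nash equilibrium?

12.5

∂u_i/∂g_i = α_i − 1, so university i contributes w_i if α_i > 1, else 0.
α_i > 1 for i ∈ {2}; NE contributions (0, 5, 0, 0), G = 5.
u_3 = (9 − 0) + 0.7·5 = 12.5.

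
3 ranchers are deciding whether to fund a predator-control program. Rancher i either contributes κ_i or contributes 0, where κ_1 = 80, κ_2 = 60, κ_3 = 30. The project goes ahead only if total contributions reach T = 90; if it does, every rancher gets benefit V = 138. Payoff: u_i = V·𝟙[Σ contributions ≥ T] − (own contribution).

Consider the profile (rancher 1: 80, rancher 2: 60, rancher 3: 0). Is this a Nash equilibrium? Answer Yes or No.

Yes

Total = 140 ≥ 90: provided.
Rancher 1 (pledges 80, payoff 58): dropping to 0 → total 60, payoff 0. No gain.
Rancher 2 (pledges 60, payoff 78): dropping to 0 → total 80, payoff 0. No gain.
Rancher 3 (pledges 0, payoff 138): pledging 30 → total 170, payoff 108. No gain.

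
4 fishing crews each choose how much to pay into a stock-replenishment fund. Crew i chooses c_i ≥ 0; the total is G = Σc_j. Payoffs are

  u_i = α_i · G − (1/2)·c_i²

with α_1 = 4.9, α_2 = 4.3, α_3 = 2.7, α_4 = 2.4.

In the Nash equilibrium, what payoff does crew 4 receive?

Crew i's FOC: ∂u_i/∂c_i = α_i − c_i = 0, so c_i* = α_i.
NE contributions = (4.9, 4.3, 2.7, 2.4); G = 14.3.
u_4 = α_4·G − ½·(c_4)² = 2.4·14.3 − ½·2.4² = 31.44.

31.44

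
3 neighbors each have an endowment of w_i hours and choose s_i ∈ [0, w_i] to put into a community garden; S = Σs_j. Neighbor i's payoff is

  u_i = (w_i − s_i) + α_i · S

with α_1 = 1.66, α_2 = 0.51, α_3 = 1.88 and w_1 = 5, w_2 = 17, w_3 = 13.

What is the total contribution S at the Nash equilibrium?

∂u_i/∂s_i = α_i − 1, so neighbor i contributes w_i if α_i > 1, else 0.
α_i > 1 for i ∈ {1, 3}; NE contributions (5, 0, 13), S = 18.

18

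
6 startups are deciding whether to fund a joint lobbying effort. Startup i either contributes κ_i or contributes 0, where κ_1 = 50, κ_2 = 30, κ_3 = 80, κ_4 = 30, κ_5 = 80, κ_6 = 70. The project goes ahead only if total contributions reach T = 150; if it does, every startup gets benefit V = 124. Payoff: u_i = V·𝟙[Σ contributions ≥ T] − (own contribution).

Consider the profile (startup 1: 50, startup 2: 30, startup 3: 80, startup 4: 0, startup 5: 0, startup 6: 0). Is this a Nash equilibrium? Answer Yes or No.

Yes

Total = 160 ≥ 150: provided.
Startup 1 (pledges 50, payoff 74): dropping to 0 → total 110, payoff 0. No gain.
Startup 2 (pledges 30, payoff 94): dropping to 0 → total 130, payoff 0. No gain.
Startup 3 (pledges 80, payoff 44): dropping to 0 → total 80, payoff 0. No gain.
Startup 4 (pledges 0, payoff 124): pledging 30 → total 190, payoff 94. No gain.
Startup 5 (pledges 0, payoff 124): pledging 80 → total 240, payoff 44. No gain.
Startup 6 (pledges 0, payoff 124): pledging 70 → total 230, payoff 54. No gain.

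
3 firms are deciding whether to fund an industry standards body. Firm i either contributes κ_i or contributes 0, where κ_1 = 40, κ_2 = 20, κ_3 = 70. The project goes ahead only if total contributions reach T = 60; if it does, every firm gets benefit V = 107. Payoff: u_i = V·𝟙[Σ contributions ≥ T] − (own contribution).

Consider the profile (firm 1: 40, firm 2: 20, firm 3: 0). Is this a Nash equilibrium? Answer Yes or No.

Yes

Total = 60 ≥ 60: provided.
Firm 1 (pledges 40, payoff 67): dropping to 0 → total 20, payoff 0. No gain.
Firm 2 (pledges 20, payoff 87): dropping to 0 → total 40, payoff 0. No gain.
Firm 3 (pledges 0, payoff 107): pledging 70 → total 130, payoff 37. No gain.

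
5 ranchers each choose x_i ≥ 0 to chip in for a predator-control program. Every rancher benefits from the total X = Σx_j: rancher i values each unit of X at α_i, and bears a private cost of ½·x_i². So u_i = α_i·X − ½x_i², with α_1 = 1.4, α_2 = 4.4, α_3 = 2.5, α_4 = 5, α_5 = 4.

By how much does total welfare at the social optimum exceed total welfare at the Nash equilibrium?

Rancher i's FOC: ∂u_i/∂x_i = α_i − x_i = 0, so x_i* = α_i.
NE contributions = (1.4, 4.4, 2.5, 5, 4); X = 17.3.
W^NE = (Σα)·X − ½Σα_i² = 17.3² − ½·68.57 = 265.005.
Planner sets x_i = Σα_j = 17.3 for every i, so X^SO = 5·17.3 = 86.5.
W^SO = (Σα)·X^SO − ½·5·(Σα)² = (5/2)·17.3² = 748.225.
Deadweight loss = W^SO − W^NE = 483.22.

483.22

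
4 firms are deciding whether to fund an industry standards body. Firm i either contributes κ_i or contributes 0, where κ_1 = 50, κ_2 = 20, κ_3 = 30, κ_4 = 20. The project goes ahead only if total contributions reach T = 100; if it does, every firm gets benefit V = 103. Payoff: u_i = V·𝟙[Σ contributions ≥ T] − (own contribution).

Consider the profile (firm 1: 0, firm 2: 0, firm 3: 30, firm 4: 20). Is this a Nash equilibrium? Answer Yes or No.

No

Total = 50 < 100: not provided.
Firm 1 (pledges 0, payoff 0): pledging 50 → total 100, payoff 53. Profitable deviation.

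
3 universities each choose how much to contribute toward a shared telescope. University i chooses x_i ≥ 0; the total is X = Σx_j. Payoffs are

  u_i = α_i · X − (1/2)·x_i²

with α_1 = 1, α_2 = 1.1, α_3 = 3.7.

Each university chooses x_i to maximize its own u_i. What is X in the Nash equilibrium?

5.8

University i's FOC: ∂u_i/∂x_i = α_i − x_i = 0, so x_i* = α_i.
NE contributions = (1, 1.1, 3.7); X = 5.8.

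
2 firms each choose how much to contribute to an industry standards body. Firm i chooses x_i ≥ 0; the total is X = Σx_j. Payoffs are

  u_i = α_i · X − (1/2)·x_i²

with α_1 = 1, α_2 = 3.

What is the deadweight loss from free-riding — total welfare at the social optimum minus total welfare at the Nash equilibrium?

5

Firm i's FOC: ∂u_i/∂x_i = α_i − x_i = 0, so x_i* = α_i.
NE contributions = (1, 3); X = 4.
W^NE = (Σα)·X − ½Σα_i² = 4² − ½·10 = 11.
Planner sets x_i = Σα_j = 4 for every i, so X^SO = 2·4 = 8.
W^SO = (Σα)·X^SO − ½·2·(Σα)² = (2/2)·4² = 16.
Deadweight loss = W^SO − W^NE = 5.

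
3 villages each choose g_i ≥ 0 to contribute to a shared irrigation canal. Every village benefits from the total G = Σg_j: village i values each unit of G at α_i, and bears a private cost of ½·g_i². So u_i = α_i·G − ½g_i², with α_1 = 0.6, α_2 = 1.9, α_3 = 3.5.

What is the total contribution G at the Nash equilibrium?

6

Village i's FOC: ∂u_i/∂g_i = α_i − g_i = 0, so g_i* = α_i.
NE contributions = (0.6, 1.9, 3.5); G = 6.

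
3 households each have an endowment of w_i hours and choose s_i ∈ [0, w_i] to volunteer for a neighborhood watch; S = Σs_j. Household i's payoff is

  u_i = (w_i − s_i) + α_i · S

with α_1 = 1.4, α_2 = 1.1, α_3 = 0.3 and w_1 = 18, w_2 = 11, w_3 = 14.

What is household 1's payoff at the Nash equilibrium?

40.6

∂u_i/∂s_i = α_i − 1, so household i contributes w_i if α_i > 1, else 0.
α_i > 1 for i ∈ {1, 2}; NE contributions (18, 11, 0), S = 29.
u_1 = (18 − 18) + 1.4·29 = 40.6.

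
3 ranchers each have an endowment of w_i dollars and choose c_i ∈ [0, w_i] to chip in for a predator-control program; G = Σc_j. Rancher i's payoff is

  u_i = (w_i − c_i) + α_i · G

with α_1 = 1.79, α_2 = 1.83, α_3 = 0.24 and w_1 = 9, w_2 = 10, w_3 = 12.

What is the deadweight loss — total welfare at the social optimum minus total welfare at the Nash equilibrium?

34.32

∂u_i/∂c_i = α_i − 1, so rancher i contributes w_i if α_i > 1, else 0.
α_i > 1 for i ∈ {1, 2}; NE contributions (9, 10, 0), G = 19.
W^NE = Σw_i − G^NE + (Σα_i)·G^NE = 31 + 2.86·19 = 85.34.
Planner: ∂(Σu_j)/∂c_i = Σα_j − 1 = 2.86 > 0, so everyone contributes w_i; G^SO = 31, W^SO = 31 + 2.86·31 = 119.66.
Deadweight loss = 34.32.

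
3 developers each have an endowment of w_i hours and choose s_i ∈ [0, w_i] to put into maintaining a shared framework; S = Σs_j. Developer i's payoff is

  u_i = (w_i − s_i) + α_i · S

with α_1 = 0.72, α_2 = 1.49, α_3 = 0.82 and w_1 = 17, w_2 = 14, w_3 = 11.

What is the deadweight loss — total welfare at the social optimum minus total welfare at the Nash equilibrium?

∂u_i/∂s_i = α_i − 1, so developer i contributes w_i if α_i > 1, else 0.
α_i > 1 for i ∈ {2}; NE contributions (0, 14, 0), S = 14.
W^NE = Σw_i − S^NE + (Σα_i)·S^NE = 42 + 2.03·14 = 70.42.
Planner: ∂(Σu_j)/∂s_i = Σα_j − 1 = 2.03 > 0, so everyone contributes w_i; S^SO = 42, W^SO = 42 + 2.03·42 = 127.26.
Deadweight loss = 56.84.

56.84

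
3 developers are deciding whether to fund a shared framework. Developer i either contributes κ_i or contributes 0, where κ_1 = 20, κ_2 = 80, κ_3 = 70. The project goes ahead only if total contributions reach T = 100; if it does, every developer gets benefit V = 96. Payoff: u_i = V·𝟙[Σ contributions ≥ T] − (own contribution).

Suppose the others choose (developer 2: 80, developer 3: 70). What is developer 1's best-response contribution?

0

Others' total = 150 ≥ 100; contributing adds cost 20 for no extra benefit.
Best response: 0.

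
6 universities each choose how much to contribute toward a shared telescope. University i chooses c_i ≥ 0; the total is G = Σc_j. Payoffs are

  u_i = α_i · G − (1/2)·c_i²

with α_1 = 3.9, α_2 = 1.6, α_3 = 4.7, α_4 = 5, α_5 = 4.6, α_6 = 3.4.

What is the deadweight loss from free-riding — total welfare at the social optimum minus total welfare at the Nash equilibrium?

University i's FOC: ∂u_i/∂c_i = α_i − c_i = 0, so c_i* = α_i.
NE contributions = (3.9, 1.6, 4.7, 5, 4.6, 3.4); G = 23.2.
W^NE = (Σα)·G − ½Σα_i² = 23.2² − ½·97.58 = 489.45.
Planner sets c_i = Σα_j = 23.2 for every i, so G^SO = 6·23.2 = 139.2.
W^SO = (Σα)·G^SO − ½·6·(Σα)² = (6/2)·23.2² = 1614.72.
Deadweight loss = W^SO − W^NE = 1125.27.

1125.27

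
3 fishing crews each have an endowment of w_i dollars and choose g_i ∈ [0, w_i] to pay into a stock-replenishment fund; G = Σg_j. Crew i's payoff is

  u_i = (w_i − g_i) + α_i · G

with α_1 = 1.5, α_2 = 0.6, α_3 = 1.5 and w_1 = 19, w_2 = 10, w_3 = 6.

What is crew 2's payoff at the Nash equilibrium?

∂u_i/∂g_i = α_i − 1, so crew i contributes w_i if α_i > 1, else 0.
α_i > 1 for i ∈ {1, 3}; NE contributions (19, 0, 6), G = 25.
u_2 = (10 − 0) + 0.6·25 = 25.

25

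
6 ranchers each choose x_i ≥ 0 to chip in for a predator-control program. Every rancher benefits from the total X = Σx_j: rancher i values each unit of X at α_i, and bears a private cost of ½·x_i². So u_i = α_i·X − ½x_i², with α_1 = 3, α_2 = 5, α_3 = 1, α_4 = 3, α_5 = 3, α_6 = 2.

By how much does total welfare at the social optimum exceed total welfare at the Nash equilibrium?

Rancher i's FOC: ∂u_i/∂x_i = α_i − x_i = 0, so x_i* = α_i.
NE contributions = (3, 5, 1, 3, 3, 2); X = 17.
W^NE = (Σα)·X − ½Σα_i² = 17² − ½·57 = 260.5.
Planner sets x_i = Σα_j = 17 for every i, so X^SO = 6·17 = 102.
W^SO = (Σα)·X^SO − ½·6·(Σα)² = (6/2)·17² = 867.
Deadweight loss = W^SO − W^NE = 606.5.

606.5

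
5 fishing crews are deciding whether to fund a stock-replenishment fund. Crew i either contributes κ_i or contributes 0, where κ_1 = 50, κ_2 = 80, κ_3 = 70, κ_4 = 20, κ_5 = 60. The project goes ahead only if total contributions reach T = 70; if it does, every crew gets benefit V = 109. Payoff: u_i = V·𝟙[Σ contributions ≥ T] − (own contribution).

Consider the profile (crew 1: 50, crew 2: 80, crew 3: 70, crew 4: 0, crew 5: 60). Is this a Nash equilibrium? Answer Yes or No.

No

Total = 260 ≥ 70: provided.
Crew 1 (pledges 50, payoff 59): dropping to 0 → total 210, payoff 109. Profitable deviation.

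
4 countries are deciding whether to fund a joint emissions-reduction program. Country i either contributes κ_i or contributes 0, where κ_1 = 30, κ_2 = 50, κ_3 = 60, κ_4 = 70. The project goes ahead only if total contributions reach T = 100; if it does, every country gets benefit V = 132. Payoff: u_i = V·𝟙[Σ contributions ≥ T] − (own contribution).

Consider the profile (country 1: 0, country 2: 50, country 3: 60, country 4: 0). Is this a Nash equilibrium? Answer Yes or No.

Total = 110 ≥ 100: provided.
Country 1 (pledges 0, payoff 132): pledging 30 → total 140, payoff 102. No gain.
Country 2 (pledges 50, payoff 82): dropping to 0 → total 60, payoff 0. No gain.
Country 3 (pledges 60, payoff 72): dropping to 0 → total 50, payoff 0. No gain.
Country 4 (pledges 0, payoff 132): pledging 70 → total 180, payoff 62. No gain.

Yes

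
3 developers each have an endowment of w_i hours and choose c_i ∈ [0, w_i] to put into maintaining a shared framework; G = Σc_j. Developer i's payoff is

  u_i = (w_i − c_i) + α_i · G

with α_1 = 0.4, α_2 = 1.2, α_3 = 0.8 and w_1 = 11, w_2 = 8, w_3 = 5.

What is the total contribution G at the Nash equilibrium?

8

∂u_i/∂c_i = α_i − 1, so developer i contributes w_i if α_i > 1, else 0.
α_i > 1 for i ∈ {2}; NE contributions (0, 8, 0), G = 8.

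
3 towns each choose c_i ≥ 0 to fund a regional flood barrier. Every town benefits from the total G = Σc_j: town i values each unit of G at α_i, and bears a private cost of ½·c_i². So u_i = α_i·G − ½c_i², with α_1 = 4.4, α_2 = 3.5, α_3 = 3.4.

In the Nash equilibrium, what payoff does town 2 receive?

Town i's FOC: ∂u_i/∂c_i = α_i − c_i = 0, so c_i* = α_i.
NE contributions = (4.4, 3.5, 3.4); G = 11.3.
u_2 = α_2·G − ½·(c_2)² = 3.5·11.3 − ½·3.5² = 33.425.

33.425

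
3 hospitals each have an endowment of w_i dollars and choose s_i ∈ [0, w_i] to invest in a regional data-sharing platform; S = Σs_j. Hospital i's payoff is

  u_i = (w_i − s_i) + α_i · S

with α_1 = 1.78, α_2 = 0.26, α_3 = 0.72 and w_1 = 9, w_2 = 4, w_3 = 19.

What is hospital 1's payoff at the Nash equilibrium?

∂u_i/∂s_i = α_i − 1, so hospital i contributes w_i if α_i > 1, else 0.
α_i > 1 for i ∈ {1}; NE contributions (9, 0, 0), S = 9.
u_1 = (9 − 9) + 1.78·9 = 16.02.

16.02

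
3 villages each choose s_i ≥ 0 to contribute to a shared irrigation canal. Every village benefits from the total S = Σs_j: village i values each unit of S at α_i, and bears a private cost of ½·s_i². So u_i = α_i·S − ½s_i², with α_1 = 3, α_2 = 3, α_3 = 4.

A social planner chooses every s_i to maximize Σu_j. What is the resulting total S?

30

Planner FOC: ∂(Σu_j)/∂s_i = (Σα_j) − s_i = 0, so s_i^SO = Σα_j = 10 for every i; S^SO = 30.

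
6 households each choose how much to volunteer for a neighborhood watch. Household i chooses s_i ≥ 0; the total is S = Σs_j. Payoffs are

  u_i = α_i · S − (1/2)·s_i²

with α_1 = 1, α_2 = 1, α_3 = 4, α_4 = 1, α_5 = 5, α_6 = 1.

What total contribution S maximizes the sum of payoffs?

78

Planner FOC: ∂(Σu_j)/∂s_i = (Σα_j) − s_i = 0, so s_i^SO = Σα_j = 13 for every i; S^SO = 78.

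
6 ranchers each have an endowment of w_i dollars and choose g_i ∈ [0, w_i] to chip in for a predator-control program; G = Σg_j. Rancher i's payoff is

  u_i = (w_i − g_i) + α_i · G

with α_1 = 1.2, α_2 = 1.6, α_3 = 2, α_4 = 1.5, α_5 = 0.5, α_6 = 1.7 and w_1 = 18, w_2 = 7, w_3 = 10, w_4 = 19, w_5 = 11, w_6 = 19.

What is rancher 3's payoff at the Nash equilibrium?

146

∂u_i/∂g_i = α_i − 1, so rancher i contributes w_i if α_i > 1, else 0.
α_i > 1 for i ∈ {1, 2, 3, 4, 6}; NE contributions (18, 7, 10, 19, 0, 19), G = 73.
u_3 = (10 − 10) + 2·73 = 146.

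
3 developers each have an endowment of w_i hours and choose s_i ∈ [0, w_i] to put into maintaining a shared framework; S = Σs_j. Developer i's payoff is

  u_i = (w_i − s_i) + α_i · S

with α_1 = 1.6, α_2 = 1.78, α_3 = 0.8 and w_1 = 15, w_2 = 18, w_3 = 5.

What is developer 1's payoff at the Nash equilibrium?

52.8

∂u_i/∂s_i = α_i − 1, so developer i contributes w_i if α_i > 1, else 0.
α_i > 1 for i ∈ {1, 2}; NE contributions (15, 18, 0), S = 33.
u_1 = (15 − 15) + 1.6·33 = 52.8.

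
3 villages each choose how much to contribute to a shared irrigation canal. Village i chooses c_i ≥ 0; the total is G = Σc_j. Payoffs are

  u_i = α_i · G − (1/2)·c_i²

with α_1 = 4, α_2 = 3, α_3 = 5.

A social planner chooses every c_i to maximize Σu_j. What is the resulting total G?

Planner FOC: ∂(Σu_j)/∂c_i = (Σα_j) − c_i = 0, so c_i^SO = Σα_j = 12 for every i; G^SO = 36.

36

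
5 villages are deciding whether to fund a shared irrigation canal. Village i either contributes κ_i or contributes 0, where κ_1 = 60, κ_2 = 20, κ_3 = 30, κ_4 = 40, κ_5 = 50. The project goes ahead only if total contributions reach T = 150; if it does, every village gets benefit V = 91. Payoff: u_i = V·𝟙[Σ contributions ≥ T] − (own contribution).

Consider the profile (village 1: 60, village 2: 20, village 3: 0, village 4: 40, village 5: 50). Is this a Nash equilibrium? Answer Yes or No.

Total = 170 ≥ 150: provided.
Village 1 (pledges 60, payoff 31): dropping to 0 → total 110, payoff 0. No gain.
Village 2 (pledges 20, payoff 71): dropping to 0 → total 150, payoff 91. Profitable deviation.

No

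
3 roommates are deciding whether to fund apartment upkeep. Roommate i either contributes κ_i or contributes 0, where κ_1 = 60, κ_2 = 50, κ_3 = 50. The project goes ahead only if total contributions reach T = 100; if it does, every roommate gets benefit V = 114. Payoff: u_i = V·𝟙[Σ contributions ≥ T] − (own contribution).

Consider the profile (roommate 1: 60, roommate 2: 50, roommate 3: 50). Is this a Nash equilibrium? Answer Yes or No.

Total = 160 ≥ 100: provided.
Roommate 1 (pledges 60, payoff 54): dropping to 0 → total 100, payoff 114. Profitable deviation.

No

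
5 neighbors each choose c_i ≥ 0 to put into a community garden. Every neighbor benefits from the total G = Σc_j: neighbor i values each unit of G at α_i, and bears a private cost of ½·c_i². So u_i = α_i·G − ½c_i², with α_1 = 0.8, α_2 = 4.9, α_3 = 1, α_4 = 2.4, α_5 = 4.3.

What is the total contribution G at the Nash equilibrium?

13.4

Neighbor i's FOC: ∂u_i/∂c_i = α_i − c_i = 0, so c_i* = α_i.
NE contributions = (0.8, 4.9, 1, 2.4, 4.3); G = 13.4.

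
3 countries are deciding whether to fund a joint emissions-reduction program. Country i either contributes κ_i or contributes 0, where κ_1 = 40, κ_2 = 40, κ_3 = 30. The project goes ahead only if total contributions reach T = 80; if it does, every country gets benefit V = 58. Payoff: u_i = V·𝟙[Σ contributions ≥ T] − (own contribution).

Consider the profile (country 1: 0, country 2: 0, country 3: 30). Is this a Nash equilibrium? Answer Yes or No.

Total = 30 < 80: not provided.
Country 1 (pledges 0, payoff 0): pledging 40 → total 70, payoff -40. No gain.
Country 2 (pledges 0, payoff 0): pledging 40 → total 70, payoff -40. No gain.
Country 3 (pledges 30, payoff -30): dropping to 0 → total 0, payoff 0. Profitable deviation.

No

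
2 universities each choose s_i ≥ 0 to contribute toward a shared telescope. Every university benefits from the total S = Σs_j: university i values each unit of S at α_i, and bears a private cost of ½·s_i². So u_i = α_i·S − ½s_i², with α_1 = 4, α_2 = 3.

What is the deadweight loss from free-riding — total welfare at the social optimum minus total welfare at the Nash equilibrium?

12.5

University i's FOC: ∂u_i/∂s_i = α_i − s_i = 0, so s_i* = α_i.
NE contributions = (4, 3); S = 7.
W^NE = (Σα)·S − ½Σα_i² = 7² − ½·25 = 36.5.
Planner sets s_i = Σα_j = 7 for every i, so S^SO = 2·7 = 14.
W^SO = (Σα)·S^SO − ½·2·(Σα)² = (2/2)·7² = 49.
Deadweight loss = W^SO − W^NE = 12.5.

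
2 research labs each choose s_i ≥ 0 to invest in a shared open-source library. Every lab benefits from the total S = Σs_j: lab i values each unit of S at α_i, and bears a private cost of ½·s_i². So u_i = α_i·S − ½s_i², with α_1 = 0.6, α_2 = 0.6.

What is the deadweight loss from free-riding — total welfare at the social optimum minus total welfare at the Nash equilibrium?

0.36

Lab i's FOC: ∂u_i/∂s_i = α_i − s_i = 0, so s_i* = α_i.
NE contributions = (0.6, 0.6); S = 1.2.
W^NE = (Σα)·S − ½Σα_i² = 1.2² − ½·0.72 = 1.08.
Planner sets s_i = Σα_j = 1.2 for every i, so S^SO = 2·1.2 = 2.4.
W^SO = (Σα)·S^SO − ½·2·(Σα)² = (2/2)·1.2² = 1.44.
Deadweight loss = W^SO − W^NE = 0.36.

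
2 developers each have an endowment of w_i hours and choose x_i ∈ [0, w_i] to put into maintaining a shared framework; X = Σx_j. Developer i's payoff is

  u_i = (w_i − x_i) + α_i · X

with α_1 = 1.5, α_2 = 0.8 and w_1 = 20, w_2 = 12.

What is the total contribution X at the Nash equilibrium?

∂u_i/∂x_i = α_i − 1, so developer i contributes w_i if α_i > 1, else 0.
α_i > 1 for i ∈ {1}; NE contributions (20, 0), X = 20.

20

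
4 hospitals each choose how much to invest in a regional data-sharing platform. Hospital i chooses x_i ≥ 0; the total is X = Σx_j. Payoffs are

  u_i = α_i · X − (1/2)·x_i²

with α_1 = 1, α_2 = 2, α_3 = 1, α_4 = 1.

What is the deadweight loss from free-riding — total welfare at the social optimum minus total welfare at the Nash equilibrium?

Hospital i's FOC: ∂u_i/∂x_i = α_i − x_i = 0, so x_i* = α_i.
NE contributions = (1, 2, 1, 1); X = 5.
W^NE = (Σα)·X − ½Σα_i² = 5² − ½·7 = 21.5.
Planner sets x_i = Σα_j = 5 for every i, so X^SO = 4·5 = 20.
W^SO = (Σα)·X^SO − ½·4·(Σα)² = (4/2)·5² = 50.
Deadweight loss = W^SO − W^NE = 28.5.

28.5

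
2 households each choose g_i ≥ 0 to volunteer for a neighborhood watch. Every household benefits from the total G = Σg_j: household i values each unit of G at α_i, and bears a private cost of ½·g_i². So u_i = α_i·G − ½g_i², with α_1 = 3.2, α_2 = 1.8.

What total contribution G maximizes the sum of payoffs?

10

Planner FOC: ∂(Σu_j)/∂g_i = (Σα_j) − g_i = 0, so g_i^SO = Σα_j = 5 for every i; G^SO = 10.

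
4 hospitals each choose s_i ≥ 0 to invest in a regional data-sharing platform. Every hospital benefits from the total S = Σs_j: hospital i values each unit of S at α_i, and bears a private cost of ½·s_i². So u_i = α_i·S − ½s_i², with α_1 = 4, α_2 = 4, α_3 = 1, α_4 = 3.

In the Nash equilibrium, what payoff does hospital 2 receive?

40

Hospital i's FOC: ∂u_i/∂s_i = α_i − s_i = 0, so s_i* = α_i.
NE contributions = (4, 4, 1, 3); S = 12.
u_2 = α_2·S − ½·(s_2)² = 4·12 − ½·4² = 40.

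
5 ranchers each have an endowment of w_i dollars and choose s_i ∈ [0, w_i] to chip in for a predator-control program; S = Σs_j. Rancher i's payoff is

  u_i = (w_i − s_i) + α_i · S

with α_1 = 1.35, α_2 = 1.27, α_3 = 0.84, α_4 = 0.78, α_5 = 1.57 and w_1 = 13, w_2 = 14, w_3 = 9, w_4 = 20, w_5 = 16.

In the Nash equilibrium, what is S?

43

∂u_i/∂s_i = α_i − 1, so rancher i contributes w_i if α_i > 1, else 0.
α_i > 1 for i ∈ {1, 2, 5}; NE contributions (13, 14, 0, 0, 16), S = 43.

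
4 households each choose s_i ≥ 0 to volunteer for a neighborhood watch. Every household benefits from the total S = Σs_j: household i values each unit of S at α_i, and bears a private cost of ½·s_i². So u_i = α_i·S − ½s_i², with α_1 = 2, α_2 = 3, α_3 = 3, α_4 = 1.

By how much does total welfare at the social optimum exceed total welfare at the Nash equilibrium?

92.5

Household i's FOC: ∂u_i/∂s_i = α_i − s_i = 0, so s_i* = α_i.
NE contributions = (2, 3, 3, 1); S = 9.
W^NE = (Σα)·S − ½Σα_i² = 9² − ½·23 = 69.5.
Planner sets s_i = Σα_j = 9 for every i, so S^SO = 4·9 = 36.
W^SO = (Σα)·S^SO − ½·4·(Σα)² = (4/2)·9² = 162.
Deadweight loss = W^SO − W^NE = 92.5.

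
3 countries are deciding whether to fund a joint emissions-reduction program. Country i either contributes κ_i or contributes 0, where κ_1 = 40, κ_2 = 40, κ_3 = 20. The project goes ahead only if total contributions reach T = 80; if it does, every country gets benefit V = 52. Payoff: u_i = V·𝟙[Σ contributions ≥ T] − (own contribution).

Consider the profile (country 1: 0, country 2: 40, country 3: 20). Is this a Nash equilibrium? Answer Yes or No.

Total = 60 < 80: not provided.
Country 1 (pledges 0, payoff 0): pledging 40 → total 100, payoff 12. Profitable deviation.

No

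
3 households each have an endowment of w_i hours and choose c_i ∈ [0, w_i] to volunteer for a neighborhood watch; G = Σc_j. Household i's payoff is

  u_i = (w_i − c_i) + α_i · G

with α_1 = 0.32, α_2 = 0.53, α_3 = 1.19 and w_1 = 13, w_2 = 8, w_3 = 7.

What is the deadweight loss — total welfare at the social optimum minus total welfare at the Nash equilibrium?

21.84

∂u_i/∂c_i = α_i − 1, so household i contributes w_i if α_i > 1, else 0.
α_i > 1 for i ∈ {3}; NE contributions (0, 0, 7), G = 7.
W^NE = Σw_i − G^NE + (Σα_i)·G^NE = 28 + 1.04·7 = 35.28.
Planner: ∂(Σu_j)/∂c_i = Σα_j − 1 = 1.04 > 0, so everyone contributes w_i; G^SO = 28, W^SO = 28 + 1.04·28 = 57.12.
Deadweight loss = 21.84.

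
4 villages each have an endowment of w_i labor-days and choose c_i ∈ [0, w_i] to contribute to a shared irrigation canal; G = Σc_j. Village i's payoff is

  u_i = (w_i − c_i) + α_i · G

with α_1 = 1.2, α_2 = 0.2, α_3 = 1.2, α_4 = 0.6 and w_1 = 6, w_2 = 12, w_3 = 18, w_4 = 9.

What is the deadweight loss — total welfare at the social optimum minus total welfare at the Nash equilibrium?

46.2

∂u_i/∂c_i = α_i − 1, so village i contributes w_i if α_i > 1, else 0.
α_i > 1 for i ∈ {1, 3}; NE contributions (6, 0, 18, 0), G = 24.
W^NE = Σw_i − G^NE + (Σα_i)·G^NE = 45 + 2.2·24 = 97.8.
Planner: ∂(Σu_j)/∂c_i = Σα_j − 1 = 2.2 > 0, so everyone contributes w_i; G^SO = 45, W^SO = 45 + 2.2·45 = 144.
Deadweight loss = 46.2.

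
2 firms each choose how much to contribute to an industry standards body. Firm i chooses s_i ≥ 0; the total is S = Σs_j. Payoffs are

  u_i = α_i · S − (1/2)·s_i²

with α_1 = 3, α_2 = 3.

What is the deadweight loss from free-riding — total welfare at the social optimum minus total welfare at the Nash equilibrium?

Firm i's FOC: ∂u_i/∂s_i = α_i − s_i = 0, so s_i* = α_i.
NE contributions = (3, 3); S = 6.
W^NE = (Σα)·S − ½Σα_i² = 6² − ½·18 = 27.
Planner sets s_i = Σα_j = 6 for every i, so S^SO = 2·6 = 12.
W^SO = (Σα)·S^SO − ½·2·(Σα)² = (2/2)·6² = 36.
Deadweight loss = W^SO − W^NE = 9.

9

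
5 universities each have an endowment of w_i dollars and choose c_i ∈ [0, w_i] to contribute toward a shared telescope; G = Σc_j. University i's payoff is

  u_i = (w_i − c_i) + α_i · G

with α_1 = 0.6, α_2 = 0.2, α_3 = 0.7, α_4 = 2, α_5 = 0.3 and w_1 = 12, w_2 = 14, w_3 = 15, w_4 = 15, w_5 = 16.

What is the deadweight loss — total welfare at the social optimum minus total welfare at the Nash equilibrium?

159.6

∂u_i/∂c_i = α_i − 1, so university i contributes w_i if α_i > 1, else 0.
α_i > 1 for i ∈ {4}; NE contributions (0, 0, 0, 15, 0), G = 15.
W^NE = Σw_i − G^NE + (Σα_i)·G^NE = 72 + 2.8·15 = 114.
Planner: ∂(Σu_j)/∂c_i = Σα_j − 1 = 2.8 > 0, so everyone contributes w_i; G^SO = 72, W^SO = 72 + 2.8·72 = 273.6.
Deadweight loss = 159.6.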